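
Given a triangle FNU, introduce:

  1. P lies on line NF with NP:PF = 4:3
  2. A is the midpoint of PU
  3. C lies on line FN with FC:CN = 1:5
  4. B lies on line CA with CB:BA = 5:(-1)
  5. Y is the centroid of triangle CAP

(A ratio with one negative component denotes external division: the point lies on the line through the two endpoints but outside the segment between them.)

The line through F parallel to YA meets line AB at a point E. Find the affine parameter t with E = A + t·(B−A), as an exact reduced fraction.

Set F = (0, 0), N = (1, 0), U = (0, 1); any affine frame gives the same invariant.
1. P lies on line NF with NP:PF = 4:3 ⇒ P = (3/7, 0)
2. A is the midpoint of PU ⇒ A = (3/14, 1/2)
3. C lies on line FN with FC:CN = 1:5 ⇒ C = (1/6, 0)
4. B lies on line CA with CB:BA = 5:(-1) ⇒ B = (19/84, 5/8)
5. Y is the centroid of triangle CAP ⇒ Y = (17/63, 1/6)
through F parallel to YA: direction (-1/18, 1/3); meets AB at E = (7/66, -7/11)
E = A + t·(B−A) with t = -100/11

t = -100/11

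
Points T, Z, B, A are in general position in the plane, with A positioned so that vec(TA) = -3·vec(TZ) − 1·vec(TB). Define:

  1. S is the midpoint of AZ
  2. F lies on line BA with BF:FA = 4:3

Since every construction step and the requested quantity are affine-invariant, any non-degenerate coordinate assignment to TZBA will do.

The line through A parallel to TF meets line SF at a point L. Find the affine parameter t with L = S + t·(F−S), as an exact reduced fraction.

t = -4/5

Set T = (0, 0), Z = (1, 0), B = (0, 1), A = (-3, -1); any affine frame gives the same invariant.
1. S is the midpoint of AZ ⇒ S = (-1, -1/2)
2. F lies on line BA with BF:FA = 4:3 ⇒ F = (-12/7, -1/7)
through A parallel to TF: direction (-12/7, -1/7); meets SF at L = (-3/7, -11/14)
L = S + t·(F−S) with t = -4/5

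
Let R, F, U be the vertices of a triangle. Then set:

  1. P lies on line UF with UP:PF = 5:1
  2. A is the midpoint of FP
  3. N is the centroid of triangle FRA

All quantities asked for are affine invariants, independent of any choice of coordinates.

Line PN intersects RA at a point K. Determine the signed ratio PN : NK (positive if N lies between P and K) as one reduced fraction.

Set R = (0, 0), F = (1, 0), U = (0, 1); any affine frame gives the same invariant.
1. P lies on line UF with UP:PF = 5:1 ⇒ P = (5/6, 1/6)
2. A is the midpoint of FP ⇒ A = (11/12, 1/12)
3. N is the centroid of triangle FRA ⇒ N = (23/36, 1/36)
line PN meets RA at K = (11/16, 1/16)
N = P + t·(K−P) with t = 4/3, so PN:NK = 4/3:-1/3

PN:NK = -4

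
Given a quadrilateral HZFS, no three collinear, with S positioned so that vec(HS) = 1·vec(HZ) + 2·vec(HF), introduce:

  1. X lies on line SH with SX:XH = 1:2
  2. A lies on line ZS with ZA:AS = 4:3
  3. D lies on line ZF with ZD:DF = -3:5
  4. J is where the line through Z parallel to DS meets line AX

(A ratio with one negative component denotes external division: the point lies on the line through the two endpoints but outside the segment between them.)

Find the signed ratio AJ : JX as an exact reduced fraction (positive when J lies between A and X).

AJ:JX = -72/35

Assign H = (0, 0), Z = (1, 0), F = (0, 1), S = (1, 2) — the answer is frame-independent, so this choice is without loss of generality.
1. X lies on line SH with SX:XH = 1:2 ⇒ X = (2/3, 4/3)
2. A lies on line ZS with ZA:AS = 4:3 ⇒ A = (1, 8/7)
3. D lies on line ZF with ZD:DF = -3:5 ⇒ D = (5/2, -3/2)
4. J is where the line through Z parallel to DS meets line AX ⇒ J = (13/37, 56/37)
J = A + t·(X−A) with t = 72/37, so AJ:JX = t:(1−t) = 72/37:-35/37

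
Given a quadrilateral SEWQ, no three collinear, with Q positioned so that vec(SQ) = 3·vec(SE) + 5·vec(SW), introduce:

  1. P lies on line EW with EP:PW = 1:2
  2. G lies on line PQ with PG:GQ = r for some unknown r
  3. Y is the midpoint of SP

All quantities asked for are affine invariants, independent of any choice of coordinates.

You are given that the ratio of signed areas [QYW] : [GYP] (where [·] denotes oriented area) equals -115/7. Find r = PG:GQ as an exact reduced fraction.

r = 1/4

Choose coordinates S = (0, 0), E = (1, 0), W = (0, 1), Q = (3, 5).
1. P lies on line EW with EP:PW = 1:2 ⇒ P = (2/3, 1/3)
2. With PG:GQ = r, write λ = r/(r+1) so G = P + λ·(Q−P); G is affine-linear in λ
3. Y is the midpoint of SP ⇒ Y = (1/3, 1/6)
Every point depending on G is an affine combination of G and λ-independent points, so each such coordinate is linear in λ; the λ² term in each signed area is a multiple of (Q−P)×(Q−P) = 0, so 2·[QYW] and 2·[GYP] are each linear in λ. Evaluating at λ=0 and λ=1:
  2·[QYW] = -23/6,   2·[GYP] = 7/6·λ
So [QYW]:[GYP] = (-23/6) / (7/6·λ). Setting this equal to -115/7:
  -23/6 = -115/7·(7/6·λ)  ⇒  λ = 1/5
Then r = λ/(1−λ) = (1/5)/(4/5) = 1/4. Check: with r = 1/4, G = (17/15, 19/15) and [QYW]:[GYP] = -115/7 as required.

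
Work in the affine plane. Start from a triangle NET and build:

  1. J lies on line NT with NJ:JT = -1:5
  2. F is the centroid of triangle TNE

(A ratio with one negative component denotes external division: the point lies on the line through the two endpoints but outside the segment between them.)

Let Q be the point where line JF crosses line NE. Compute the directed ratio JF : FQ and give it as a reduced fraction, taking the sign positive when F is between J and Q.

JF:FQ = -7/4

Assign N = (0, 0), E = (1, 0), T = (0, 1) — the answer is frame-independent, so this choice is without loss of generality.
1. J lies on line NT with NJ:JT = -1:5 ⇒ J = (0, -1/4)
2. F is the centroid of triangle TNE ⇒ F = (1/3, 1/3)
line JF meets NE at Q = (1/7, 0)
F = J + t·(Q−J) with t = 7/3, so JF:FQ = 7/3:-4/3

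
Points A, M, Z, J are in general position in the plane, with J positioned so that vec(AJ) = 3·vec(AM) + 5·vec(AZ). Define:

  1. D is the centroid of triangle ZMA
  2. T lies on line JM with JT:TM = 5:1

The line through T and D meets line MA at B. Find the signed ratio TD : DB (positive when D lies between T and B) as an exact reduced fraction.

Choose coordinates A = (0, 0), M = (1, 0), Z = (0, 1), J = (3, 5).
1. D is the centroid of triangle ZMA ⇒ D = (1/3, 1/3)
2. T lies on line JM with JT:TM = 5:1 ⇒ T = (4/3, 5/6)
line TD meets MA at B = (-1/3, 0)
D = T + t·(B−T) with t = 3/5, so TD:DB = 3/5:2/5

TD:DB = 3/2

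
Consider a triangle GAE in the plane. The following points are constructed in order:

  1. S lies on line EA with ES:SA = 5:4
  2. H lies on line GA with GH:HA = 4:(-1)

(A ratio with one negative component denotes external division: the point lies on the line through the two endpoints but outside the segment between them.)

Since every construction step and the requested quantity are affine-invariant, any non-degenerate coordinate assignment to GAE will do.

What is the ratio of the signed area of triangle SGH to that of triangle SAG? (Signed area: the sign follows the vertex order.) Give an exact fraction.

[SGH]:[SAG] = -4/3

Set G = (0, 0), A = (1, 0), E = (0, 1); any affine frame gives the same invariant.
1. S lies on line EA with ES:SA = 5:4 ⇒ S = (5/9, 4/9)
2. H lies on line GA with GH:HA = 4:(-1) ⇒ H = (4/3, 0)
2·[SGH] = 16/27, 2·[SAG] = -4/9
[SGH]:[SAG] = 16/27:-4/9 = -4/3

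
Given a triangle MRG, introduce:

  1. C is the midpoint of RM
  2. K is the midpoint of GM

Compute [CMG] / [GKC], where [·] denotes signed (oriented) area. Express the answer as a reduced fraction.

[CMG]:[GKC] = -2

Work in coordinates with M = (0, 0), R = (1, 0), G = (0, 1).
1. C is the midpoint of RM ⇒ C = (1/2, 0)
2. K is the midpoint of GM ⇒ K = (0, 1/2)
2·[CMG] = -1/2, 2·[GKC] = 1/4
[CMG]:[GKC] = -1/2:1/4 = -2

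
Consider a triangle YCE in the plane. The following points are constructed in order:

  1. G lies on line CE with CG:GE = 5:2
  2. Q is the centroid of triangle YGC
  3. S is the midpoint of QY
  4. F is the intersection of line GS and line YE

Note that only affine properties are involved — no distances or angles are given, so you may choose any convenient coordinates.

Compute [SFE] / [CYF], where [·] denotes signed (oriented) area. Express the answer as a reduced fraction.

Choose coordinates Y = (0, 0), C = (1, 0), E = (0, 1).
1. G lies on line CE with CG:GE = 5:2 ⇒ G = (2/7, 5/7)
2. Q is the centroid of triangle YGC ⇒ Q = (3/7, 5/21)
3. S is the midpoint of QY ⇒ S = (3/14, 5/42)
4. F is the intersection of line GS and line YE ⇒ F = (0, -5/3)
2·[SFE] = -4/7, 2·[CYF] = 5/3
[SFE]:[CYF] = -4/7:5/3 = -12/35

[SFE]:[CYF] = -12/35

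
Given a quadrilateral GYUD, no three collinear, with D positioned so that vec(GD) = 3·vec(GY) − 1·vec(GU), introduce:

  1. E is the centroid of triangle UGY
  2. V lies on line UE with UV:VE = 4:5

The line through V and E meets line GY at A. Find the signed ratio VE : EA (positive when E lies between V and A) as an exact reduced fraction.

Assign G = (0, 0), Y = (1, 0), U = (0, 1), D = (3, -1) — the answer is frame-independent, so this choice is without loss of generality.
1. E is the centroid of triangle UGY ⇒ E = (1/3, 1/3)
2. V lies on line UE with UV:VE = 4:5 ⇒ V = (4/27, 19/27)
line VE meets GY at A = (1/2, 0)
E = V + t·(A−V) with t = 10/19, so VE:EA = 10/19:9/19

VE:EA = 10/9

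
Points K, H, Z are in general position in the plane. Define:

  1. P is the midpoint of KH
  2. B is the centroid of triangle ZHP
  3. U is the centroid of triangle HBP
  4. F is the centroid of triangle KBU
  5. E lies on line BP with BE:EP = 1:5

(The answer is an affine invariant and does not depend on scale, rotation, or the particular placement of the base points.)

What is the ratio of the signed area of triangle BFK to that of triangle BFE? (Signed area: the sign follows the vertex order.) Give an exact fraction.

Choose coordinates K = (0, 0), H = (1, 0), Z = (0, 1).
1. P is the midpoint of KH ⇒ P = (1/2, 0)
2. B is the centroid of triangle ZHP ⇒ B = (1/2, 1/3)
3. U is the centroid of triangle HBP ⇒ U = (2/3, 1/9)
4. F is the centroid of triangle KBU ⇒ F = (7/18, 4/27)
5. E lies on line BP with BE:EP = 1:5 ⇒ E = (1/2, 5/18)
2·[BFK] = -1/18, 2·[BFE] = 1/162
[BFK]:[BFE] = -1/18:1/162 = -9

[BFK]:[BFE] = -9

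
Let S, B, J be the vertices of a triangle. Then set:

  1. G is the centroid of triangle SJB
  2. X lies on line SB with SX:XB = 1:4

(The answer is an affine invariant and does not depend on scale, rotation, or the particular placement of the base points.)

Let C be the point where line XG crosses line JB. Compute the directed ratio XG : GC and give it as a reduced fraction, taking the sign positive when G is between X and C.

XG:GC = 7/5

Choose coordinates S = (0, 0), B = (1, 0), J = (0, 1).
1. G is the centroid of triangle SJB ⇒ G = (1/3, 1/3)
2. X lies on line SB with SX:XB = 1:4 ⇒ X = (1/5, 0)
line XG meets JB at C = (3/7, 4/7)
G = X + t·(C−X) with t = 7/12, so XG:GC = 7/12:5/12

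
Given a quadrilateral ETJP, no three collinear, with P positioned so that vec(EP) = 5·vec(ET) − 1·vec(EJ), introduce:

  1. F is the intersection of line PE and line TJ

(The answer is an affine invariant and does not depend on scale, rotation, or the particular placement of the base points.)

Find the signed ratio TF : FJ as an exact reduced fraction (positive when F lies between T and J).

Assign E = (0, 0), T = (1, 0), J = (0, 1), P = (5, -1) — the answer is frame-independent, so this choice is without loss of generality.
1. F is the intersection of line PE and line TJ ⇒ F = (5/4, -1/4)
F = T + t·(J−T) with t = -1/4, so TF:FJ = t:(1−t) = -1/4:5/4

TF:FJ = -1/5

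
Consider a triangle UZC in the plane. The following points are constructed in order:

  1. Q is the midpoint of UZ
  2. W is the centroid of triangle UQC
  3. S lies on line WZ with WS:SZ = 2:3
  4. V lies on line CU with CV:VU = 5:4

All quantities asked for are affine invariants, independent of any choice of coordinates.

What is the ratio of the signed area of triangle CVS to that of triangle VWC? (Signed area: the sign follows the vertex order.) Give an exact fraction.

[CVS]:[VWC] = 3

Assign U = (0, 0), Z = (1, 0), C = (0, 1) — the answer is frame-independent, so this choice is without loss of generality.
1. Q is the midpoint of UZ ⇒ Q = (1/2, 0)
2. W is the centroid of triangle UQC ⇒ W = (1/6, 1/3)
3. S lies on line WZ with WS:SZ = 2:3 ⇒ S = (1/2, 1/5)
4. V lies on line CU with CV:VU = 5:4 ⇒ V = (0, 4/9)
2·[CVS] = 5/18, 2·[VWC] = 5/54
[CVS]:[VWC] = 5/18:5/54 = 3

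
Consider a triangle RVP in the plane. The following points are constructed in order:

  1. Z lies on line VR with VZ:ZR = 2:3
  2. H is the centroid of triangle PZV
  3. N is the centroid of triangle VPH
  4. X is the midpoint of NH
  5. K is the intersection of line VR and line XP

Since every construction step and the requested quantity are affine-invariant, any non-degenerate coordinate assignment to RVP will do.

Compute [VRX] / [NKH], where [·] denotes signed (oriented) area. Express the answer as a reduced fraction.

[VRX]:[NKH] = 55/4

Set R = (0, 0), V = (1, 0), P = (0, 1); any affine frame gives the same invariant.
1. Z lies on line VR with VZ:ZR = 2:3 ⇒ Z = (3/5, 0)
2. H is the centroid of triangle PZV ⇒ H = (8/15, 1/3)
3. N is the centroid of triangle VPH ⇒ N = (23/45, 4/9)
4. X is the midpoint of NH ⇒ X = (47/90, 7/18)
5. K is the intersection of line VR and line XP ⇒ K = (47/55, 0)
2·[VRX] = -7/18, 2·[NKH] = -14/495
[VRX]:[NKH] = -7/18:-14/495 = 55/4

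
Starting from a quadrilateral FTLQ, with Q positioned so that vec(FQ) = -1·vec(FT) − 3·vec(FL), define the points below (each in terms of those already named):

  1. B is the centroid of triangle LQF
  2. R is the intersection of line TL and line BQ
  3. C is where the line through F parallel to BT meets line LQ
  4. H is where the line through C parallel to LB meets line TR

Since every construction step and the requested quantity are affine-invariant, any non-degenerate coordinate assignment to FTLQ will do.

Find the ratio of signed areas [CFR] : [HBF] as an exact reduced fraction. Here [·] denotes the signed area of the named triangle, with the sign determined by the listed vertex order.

[CFR]:[HBF] = 5/8

Work in coordinates with F = (0, 0), T = (1, 0), L = (0, 1), Q = (-1, -3).
1. B is the centroid of triangle LQF ⇒ B = (-1/3, -2/3)
2. R is the intersection of line TL and line BQ ⇒ R = (1/9, 8/9)
3. C is where the line through F parallel to BT meets line LQ ⇒ C = (-2/7, -1/7)
4. H is where the line through C parallel to LB meets line TR ⇒ H = (-1/21, 22/21)
2·[CFR] = 5/21, 2·[HBF] = 8/21
[CFR]:[HBF] = 5/21:8/21 = 5/8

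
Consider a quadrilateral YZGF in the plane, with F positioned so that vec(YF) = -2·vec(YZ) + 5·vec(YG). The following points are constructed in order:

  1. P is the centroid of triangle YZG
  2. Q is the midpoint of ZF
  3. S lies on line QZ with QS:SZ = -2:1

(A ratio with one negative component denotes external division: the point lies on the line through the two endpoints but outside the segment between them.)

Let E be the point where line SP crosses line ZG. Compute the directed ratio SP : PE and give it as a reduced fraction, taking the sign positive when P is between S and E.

Assign Y = (0, 0), Z = (1, 0), G = (0, 1), F = (-2, 5) — the answer is frame-independent, so this choice is without loss of generality.
1. P is the centroid of triangle YZG ⇒ P = (1/3, 1/3)
2. Q is the midpoint of ZF ⇒ Q = (-1/2, 5/2)
3. S lies on line QZ with QS:SZ = -2:1 ⇒ S = (5/2, -5/2)
line SP meets ZG at E = (-3/4, 7/4)
P = S + t·(E−S) with t = 2/3, so SP:PE = 2/3:1/3

SP:PE = 2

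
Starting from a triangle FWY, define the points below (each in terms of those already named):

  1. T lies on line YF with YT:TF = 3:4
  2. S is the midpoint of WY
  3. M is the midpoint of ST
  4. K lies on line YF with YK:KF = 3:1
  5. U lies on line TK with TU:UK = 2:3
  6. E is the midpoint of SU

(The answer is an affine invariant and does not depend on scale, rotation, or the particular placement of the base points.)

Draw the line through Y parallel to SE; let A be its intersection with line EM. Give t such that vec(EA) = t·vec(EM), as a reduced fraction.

Choose coordinates F = (0, 0), W = (1, 0), Y = (0, 1).
1. T lies on line YF with YT:TF = 3:4 ⇒ T = (0, 4/7)
2. S is the midpoint of WY ⇒ S = (1/2, 1/2)
3. M is the midpoint of ST ⇒ M = (1/4, 15/28)
4. K lies on line YF with YK:KF = 3:1 ⇒ K = (0, 1/4)
5. U lies on line TK with TU:UK = 2:3 ⇒ U = (0, 31/70)
6. E is the midpoint of SU ⇒ E = (1/4, 33/70)
through Y parallel to SE: direction (-1/4, -1/35); meets EM at A = (1/4, 36/35)
A = E + t·(M−E) with t = 26/3

t = 26/3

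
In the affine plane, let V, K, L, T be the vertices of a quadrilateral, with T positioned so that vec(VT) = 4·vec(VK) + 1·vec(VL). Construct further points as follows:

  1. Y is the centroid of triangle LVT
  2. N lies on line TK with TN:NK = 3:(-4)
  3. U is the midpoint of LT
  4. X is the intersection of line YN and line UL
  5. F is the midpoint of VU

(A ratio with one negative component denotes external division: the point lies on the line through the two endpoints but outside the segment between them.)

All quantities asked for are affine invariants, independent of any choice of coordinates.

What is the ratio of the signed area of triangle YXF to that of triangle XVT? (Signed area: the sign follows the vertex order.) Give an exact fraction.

Work in coordinates with V = (0, 0), K = (1, 0), L = (0, 1), T = (4, 1).
1. Y is the centroid of triangle LVT ⇒ Y = (4/3, 2/3)
2. N lies on line TK with TN:NK = 3:(-4) ⇒ N = (13, 4)
3. U is the midpoint of LT ⇒ U = (2, 1)
4. X is the intersection of line YN and line UL ⇒ X = (5/2, 1)
5. F is the midpoint of VU ⇒ F = (1, 1/2)
2·[YXF] = -1/12, 2·[XVT] = 3/2
[YXF]:[XVT] = -1/12:3/2 = -1/18

[YXF]:[XVT] = -1/18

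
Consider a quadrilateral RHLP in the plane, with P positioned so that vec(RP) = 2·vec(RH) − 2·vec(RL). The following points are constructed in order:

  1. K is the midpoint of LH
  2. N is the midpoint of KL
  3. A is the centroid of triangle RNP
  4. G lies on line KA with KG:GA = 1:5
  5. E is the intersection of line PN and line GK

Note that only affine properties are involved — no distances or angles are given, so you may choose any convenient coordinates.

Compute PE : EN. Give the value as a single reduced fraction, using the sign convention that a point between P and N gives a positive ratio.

PE:EN = 9/2

Work in coordinates with R = (0, 0), H = (1, 0), L = (0, 1), P = (2, -2).
1. K is the midpoint of LH ⇒ K = (1/2, 1/2)
2. N is the midpoint of KL ⇒ N = (1/4, 3/4)
3. A is the centroid of triangle RNP ⇒ A = (3/4, -5/12)
4. G lies on line KA with KG:GA = 1:5 ⇒ G = (13/24, 25/72)
5. E is the intersection of line PN and line GK ⇒ E = (25/44, 1/4)
E = P + t·(N−P) with t = 9/11, so PE:EN = t:(1−t) = 9/11:2/11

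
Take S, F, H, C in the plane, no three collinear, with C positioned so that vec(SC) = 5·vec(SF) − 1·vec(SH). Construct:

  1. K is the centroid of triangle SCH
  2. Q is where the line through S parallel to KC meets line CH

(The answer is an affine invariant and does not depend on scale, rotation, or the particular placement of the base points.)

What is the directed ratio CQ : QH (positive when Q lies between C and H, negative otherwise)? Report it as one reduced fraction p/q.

Choose coordinates S = (0, 0), F = (1, 0), H = (0, 1), C = (5, -1).
1. K is the centroid of triangle SCH ⇒ K = (5/3, 0)
2. Q is where the line through S parallel to KC meets line CH ⇒ Q = (10, -3)
Q = C + t·(H−C) with t = -1, so CQ:QH = t:(1−t) = -1:2

CQ:QH = -1/2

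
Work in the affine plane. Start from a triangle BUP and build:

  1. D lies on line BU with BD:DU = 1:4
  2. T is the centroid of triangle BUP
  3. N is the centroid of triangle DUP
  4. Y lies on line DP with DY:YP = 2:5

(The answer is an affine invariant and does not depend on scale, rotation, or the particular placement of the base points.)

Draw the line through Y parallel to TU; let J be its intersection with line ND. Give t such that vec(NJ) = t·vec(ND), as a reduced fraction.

Assign B = (0, 0), U = (1, 0), P = (0, 1) — the answer is frame-independent, so this choice is without loss of generality.
1. D lies on line BU with BD:DU = 1:4 ⇒ D = (1/5, 0)
2. T is the centroid of triangle BUP ⇒ T = (1/3, 1/3)
3. N is the centroid of triangle DUP ⇒ N = (2/5, 1/3)
4. Y lies on line DP with DY:YP = 2:5 ⇒ Y = (1/7, 2/7)
through Y parallel to TU: direction (2/3, -1/3); meets ND at J = (29/91, 18/91)
J = N + t·(D−N) with t = 37/91

t = 37/91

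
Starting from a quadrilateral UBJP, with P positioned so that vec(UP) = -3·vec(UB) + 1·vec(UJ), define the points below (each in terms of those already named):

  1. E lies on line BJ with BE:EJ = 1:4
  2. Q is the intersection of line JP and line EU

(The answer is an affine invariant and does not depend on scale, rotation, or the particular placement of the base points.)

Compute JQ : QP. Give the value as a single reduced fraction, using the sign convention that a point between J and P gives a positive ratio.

Choose coordinates U = (0, 0), B = (1, 0), J = (0, 1), P = (-3, 1).
1. E lies on line BJ with BE:EJ = 1:4 ⇒ E = (4/5, 1/5)
2. Q is the intersection of line JP and line EU ⇒ Q = (4, 1)
Q = J + t·(P−J) with t = -4/3, so JQ:QP = t:(1−t) = -4/3:7/3

JQ:QP = -4/7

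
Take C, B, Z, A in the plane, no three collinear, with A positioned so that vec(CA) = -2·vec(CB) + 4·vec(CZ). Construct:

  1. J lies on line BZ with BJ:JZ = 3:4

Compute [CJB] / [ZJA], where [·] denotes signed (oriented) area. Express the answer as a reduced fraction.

Set C = (0, 0), B = (1, 0), Z = (0, 1), A = (-2, 4); any affine frame gives the same invariant.
1. J lies on line BZ with BJ:JZ = 3:4 ⇒ J = (4/7, 3/7)
2·[CJB] = -3/7, 2·[ZJA] = 4/7
[CJB]:[ZJA] = -3/7:4/7 = -3/4

[CJB]:[ZJA] = -3/4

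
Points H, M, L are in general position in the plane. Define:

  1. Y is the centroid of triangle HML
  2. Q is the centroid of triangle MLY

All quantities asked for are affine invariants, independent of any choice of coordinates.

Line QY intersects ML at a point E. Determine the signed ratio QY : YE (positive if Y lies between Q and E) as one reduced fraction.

QY:YE = -2/3

Work in coordinates with H = (0, 0), M = (1, 0), L = (0, 1).
1. Y is the centroid of triangle HML ⇒ Y = (1/3, 1/3)
2. Q is the centroid of triangle MLY ⇒ Q = (4/9, 4/9)
line QY meets ML at E = (1/2, 1/2)
Y = Q + t·(E−Q) with t = -2, so QY:YE = -2:3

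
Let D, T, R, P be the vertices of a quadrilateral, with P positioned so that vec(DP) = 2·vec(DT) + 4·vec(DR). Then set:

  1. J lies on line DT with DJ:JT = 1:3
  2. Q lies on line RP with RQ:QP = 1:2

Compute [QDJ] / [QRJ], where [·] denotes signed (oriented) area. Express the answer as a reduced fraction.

Set D = (0, 0), T = (1, 0), R = (0, 1), P = (2, 4); any affine frame gives the same invariant.
1. J lies on line DT with DJ:JT = 1:3 ⇒ J = (1/4, 0)
2. Q lies on line RP with RQ:QP = 1:2 ⇒ Q = (2/3, 2)
2·[QDJ] = 1/2, 2·[QRJ] = 11/12
[QDJ]:[QRJ] = 1/2:11/12 = 6/11

[QDJ]:[QRJ] = 6/11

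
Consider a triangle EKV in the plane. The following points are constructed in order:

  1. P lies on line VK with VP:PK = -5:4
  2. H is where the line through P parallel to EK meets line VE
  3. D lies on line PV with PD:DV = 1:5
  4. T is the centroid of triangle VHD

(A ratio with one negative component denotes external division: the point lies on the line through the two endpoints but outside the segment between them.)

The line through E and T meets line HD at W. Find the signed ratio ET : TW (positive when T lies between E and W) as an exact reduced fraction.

Assign E = (0, 0), K = (1, 0), V = (0, 1) — the answer is frame-independent, so this choice is without loss of generality.
1. P lies on line VK with VP:PK = -5:4 ⇒ P = (5, -4)
2. H is where the line through P parallel to EK meets line VE ⇒ H = (0, -4)
3. D lies on line PV with PD:DV = 1:5 ⇒ D = (25/6, -19/6)
4. T is the centroid of triangle VHD ⇒ T = (25/18, -37/18)
line ET meets HD at W = (50/21, -74/21)
T = E + t·(W−E) with t = 7/12, so ET:TW = 7/12:5/12

ET:TW = 7/5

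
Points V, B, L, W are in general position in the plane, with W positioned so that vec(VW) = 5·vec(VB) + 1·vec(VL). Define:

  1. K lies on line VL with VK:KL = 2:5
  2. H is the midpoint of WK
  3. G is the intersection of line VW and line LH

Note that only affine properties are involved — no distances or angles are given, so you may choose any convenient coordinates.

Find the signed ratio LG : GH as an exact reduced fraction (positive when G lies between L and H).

Set V = (0, 0), B = (1, 0), L = (0, 1), W = (5, 1); any affine frame gives the same invariant.
1. K lies on line VL with VK:KL = 2:5 ⇒ K = (0, 2/7)
2. H is the midpoint of WK ⇒ H = (5/2, 9/14)
3. G is the intersection of line VW and line LH ⇒ G = (35/12, 7/12)
G = L + t·(H−L) with t = 7/6, so LG:GH = t:(1−t) = 7/6:-1/6

LG:GH = -7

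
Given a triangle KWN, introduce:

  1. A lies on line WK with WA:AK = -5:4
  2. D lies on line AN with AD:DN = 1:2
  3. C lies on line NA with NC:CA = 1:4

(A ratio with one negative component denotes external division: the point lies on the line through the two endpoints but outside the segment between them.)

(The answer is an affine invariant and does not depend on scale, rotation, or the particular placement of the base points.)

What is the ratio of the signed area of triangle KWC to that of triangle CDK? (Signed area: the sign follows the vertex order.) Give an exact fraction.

[KWC]:[CDK] = 3/7

Work in coordinates with K = (0, 0), W = (1, 0), N = (0, 1).
1. A lies on line WK with WA:AK = -5:4 ⇒ A = (-4, 0)
2. D lies on line AN with AD:DN = 1:2 ⇒ D = (-8/3, 1/3)
3. C lies on line NA with NC:CA = 1:4 ⇒ C = (-4/5, 4/5)
2·[KWC] = 4/5, 2·[CDK] = 28/15
[KWC]:[CDK] = 4/5:28/15 = 3/7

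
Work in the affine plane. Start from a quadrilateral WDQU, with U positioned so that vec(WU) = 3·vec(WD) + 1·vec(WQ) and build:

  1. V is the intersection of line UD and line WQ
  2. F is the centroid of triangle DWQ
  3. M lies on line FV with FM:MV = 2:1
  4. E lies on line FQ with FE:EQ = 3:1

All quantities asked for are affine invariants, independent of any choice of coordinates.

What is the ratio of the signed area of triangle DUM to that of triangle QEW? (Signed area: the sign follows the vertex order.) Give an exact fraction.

Set W = (0, 0), D = (1, 0), Q = (0, 1), U = (3, 1); any affine frame gives the same invariant.
1. V is the intersection of line UD and line WQ ⇒ V = (0, -1/2)
2. F is the centroid of triangle DWQ ⇒ F = (1/3, 1/3)
3. M lies on line FV with FM:MV = 2:1 ⇒ M = (1/9, -2/9)
4. E lies on line FQ with FE:EQ = 3:1 ⇒ E = (1/12, 5/6)
2·[DUM] = 4/9, 2·[QEW] = -1/12
[DUM]:[QEW] = 4/9:-1/12 = -16/3

[DUM]:[QEW] = -16/3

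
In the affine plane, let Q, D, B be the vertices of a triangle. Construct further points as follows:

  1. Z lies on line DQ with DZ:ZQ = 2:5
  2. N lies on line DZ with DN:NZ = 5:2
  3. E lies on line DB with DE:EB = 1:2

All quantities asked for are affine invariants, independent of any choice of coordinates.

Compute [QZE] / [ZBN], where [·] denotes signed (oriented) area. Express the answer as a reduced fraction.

Set Q = (0, 0), D = (1, 0), B = (0, 1); any affine frame gives the same invariant.
1. Z lies on line DQ with DZ:ZQ = 2:5 ⇒ Z = (5/7, 0)
2. N lies on line DZ with DN:NZ = 5:2 ⇒ N = (39/49, 0)
3. E lies on line DB with DE:EB = 1:2 ⇒ E = (2/3, 1/3)
2·[QZE] = 5/21, 2·[ZBN] = -4/49
[QZE]:[ZBN] = 5/21:-4/49 = -35/12

[QZE]:[ZBN] = -35/12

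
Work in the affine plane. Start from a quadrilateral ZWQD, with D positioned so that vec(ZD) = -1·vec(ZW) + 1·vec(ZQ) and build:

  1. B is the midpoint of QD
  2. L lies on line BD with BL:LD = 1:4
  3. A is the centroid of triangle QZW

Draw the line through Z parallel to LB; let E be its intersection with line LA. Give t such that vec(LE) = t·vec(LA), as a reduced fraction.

Assign Z = (0, 0), W = (1, 0), Q = (0, 1), D = (-1, 1) — the answer is frame-independent, so this choice is without loss of generality.
1. B is the midpoint of QD ⇒ B = (-1/2, 1)
2. L lies on line BD with BL:LD = 1:4 ⇒ L = (-3/5, 1)
3. A is the centroid of triangle QZW ⇒ A = (1/3, 1/3)
through Z parallel to LB: direction (1/10, 0); meets LA at E = (4/5, 0)
E = L + t·(A−L) with t = 3/2

t = 3/2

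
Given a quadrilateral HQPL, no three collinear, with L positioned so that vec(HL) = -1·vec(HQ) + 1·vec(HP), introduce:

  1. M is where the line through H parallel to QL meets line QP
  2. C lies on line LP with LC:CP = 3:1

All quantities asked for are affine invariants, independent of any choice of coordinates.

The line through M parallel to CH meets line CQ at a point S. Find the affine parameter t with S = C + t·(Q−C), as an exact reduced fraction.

Work in coordinates with H = (0, 0), Q = (1, 0), P = (0, 1), L = (-1, 1).
1. M is where the line through H parallel to QL meets line QP ⇒ M = (2, -1)
2. C lies on line LP with LC:CP = 3:1 ⇒ C = (-1/4, 1)
through M parallel to CH: direction (1/4, -1); meets CQ at S = (31/16, -3/4)
S = C + t·(Q−C) with t = 7/4

t = 7/4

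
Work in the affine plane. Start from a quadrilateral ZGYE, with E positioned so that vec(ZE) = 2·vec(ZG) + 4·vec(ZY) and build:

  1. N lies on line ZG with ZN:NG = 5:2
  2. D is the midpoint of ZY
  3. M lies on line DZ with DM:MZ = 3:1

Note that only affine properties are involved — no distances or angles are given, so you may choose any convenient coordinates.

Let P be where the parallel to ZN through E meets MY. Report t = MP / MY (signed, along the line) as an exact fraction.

t = 31/7

Assign Z = (0, 0), G = (1, 0), Y = (0, 1), E = (2, 4) — the answer is frame-independent, so this choice is without loss of generality.
1. N lies on line ZG with ZN:NG = 5:2 ⇒ N = (5/7, 0)
2. D is the midpoint of ZY ⇒ D = (0, 1/2)
3. M lies on line DZ with DM:MZ = 3:1 ⇒ M = (0, 1/8)
through E parallel to ZN: direction (5/7, 0); meets MY at P = (0, 4)
P = M + t·(Y−M) with t = 31/7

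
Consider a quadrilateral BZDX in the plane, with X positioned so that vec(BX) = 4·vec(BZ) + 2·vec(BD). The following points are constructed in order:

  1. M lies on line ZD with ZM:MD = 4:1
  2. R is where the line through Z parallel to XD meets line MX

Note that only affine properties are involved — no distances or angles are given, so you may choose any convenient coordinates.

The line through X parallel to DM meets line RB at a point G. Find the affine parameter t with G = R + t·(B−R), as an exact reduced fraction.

t = 25/19

Work in coordinates with B = (0, 0), Z = (1, 0), D = (0, 1), X = (4, 2).
1. M lies on line ZD with ZM:MD = 4:1 ⇒ M = (1/5, 4/5)
2. R is where the line through Z parallel to XD meets line MX ⇒ R = (-15, -4)
through X parallel to DM: direction (1/5, -1/5); meets RB at G = (90/19, 24/19)
G = R + t·(B−R) with t = 25/19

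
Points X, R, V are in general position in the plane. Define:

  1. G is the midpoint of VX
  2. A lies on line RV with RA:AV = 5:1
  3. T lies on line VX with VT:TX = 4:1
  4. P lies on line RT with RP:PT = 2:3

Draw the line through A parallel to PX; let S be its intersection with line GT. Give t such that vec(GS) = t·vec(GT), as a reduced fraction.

t = -28/27

Set X = (0, 0), R = (1, 0), V = (0, 1); any affine frame gives the same invariant.
1. G is the midpoint of VX ⇒ G = (0, 1/2)
2. A lies on line RV with RA:AV = 5:1 ⇒ A = (1/6, 5/6)
3. T lies on line VX with VT:TX = 4:1 ⇒ T = (0, 1/5)
4. P lies on line RT with RP:PT = 2:3 ⇒ P = (3/5, 2/25)
through A parallel to PX: direction (-3/5, -2/25); meets GT at S = (0, 73/90)
S = G + t·(T−G) with t = -28/27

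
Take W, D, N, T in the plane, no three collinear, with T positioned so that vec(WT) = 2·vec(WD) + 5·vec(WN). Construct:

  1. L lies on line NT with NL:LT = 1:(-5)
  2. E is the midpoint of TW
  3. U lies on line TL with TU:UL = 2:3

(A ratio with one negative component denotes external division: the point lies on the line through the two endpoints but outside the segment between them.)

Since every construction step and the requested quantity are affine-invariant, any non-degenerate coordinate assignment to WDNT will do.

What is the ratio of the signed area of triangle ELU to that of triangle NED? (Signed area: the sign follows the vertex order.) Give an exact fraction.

Assign W = (0, 0), D = (1, 0), N = (0, 1), T = (2, 5) — the answer is frame-independent, so this choice is without loss of generality.
1. L lies on line NT with NL:LT = 1:(-5) ⇒ L = (-1/2, 0)
2. E is the midpoint of TW ⇒ E = (1, 5/2)
3. U lies on line TL with TU:UL = 2:3 ⇒ U = (1, 3)
2·[ELU] = -3/4, 2·[NED] = -5/2
[ELU]:[NED] = -3/4:-5/2 = 3/10

[ELU]:[NED] = 3/10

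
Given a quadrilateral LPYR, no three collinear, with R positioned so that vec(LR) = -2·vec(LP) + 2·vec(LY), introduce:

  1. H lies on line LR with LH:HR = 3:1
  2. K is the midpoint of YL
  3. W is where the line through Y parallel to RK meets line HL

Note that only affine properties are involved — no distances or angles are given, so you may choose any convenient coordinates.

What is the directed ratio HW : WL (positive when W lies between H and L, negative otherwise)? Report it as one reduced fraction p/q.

HW:WL = -5/8

Work in coordinates with L = (0, 0), P = (1, 0), Y = (0, 1), R = (-2, 2).
1. H lies on line LR with LH:HR = 3:1 ⇒ H = (-3/2, 3/2)
2. K is the midpoint of YL ⇒ K = (0, 1/2)
3. W is where the line through Y parallel to RK meets line HL ⇒ W = (-4, 4)
W = H + t·(L−H) with t = -5/3, so HW:WL = t:(1−t) = -5/3:8/3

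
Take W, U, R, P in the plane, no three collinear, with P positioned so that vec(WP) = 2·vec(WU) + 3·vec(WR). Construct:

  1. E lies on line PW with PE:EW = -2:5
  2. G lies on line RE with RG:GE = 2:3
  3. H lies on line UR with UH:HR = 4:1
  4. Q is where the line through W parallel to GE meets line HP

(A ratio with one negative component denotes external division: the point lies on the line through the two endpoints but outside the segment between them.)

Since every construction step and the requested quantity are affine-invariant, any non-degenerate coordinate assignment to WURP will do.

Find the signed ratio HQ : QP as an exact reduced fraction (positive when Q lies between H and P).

HQ:QP = -14/15

Choose coordinates W = (0, 0), U = (1, 0), R = (0, 1), P = (2, 3).
1. E lies on line PW with PE:EW = -2:5 ⇒ E = (10/3, 5)
2. G lies on line RE with RG:GE = 2:3 ⇒ G = (4/3, 13/5)
3. H lies on line UR with UH:HR = 4:1 ⇒ H = (1/5, 4/5)
4. Q is where the line through W parallel to GE meets line HP ⇒ Q = (-25, -30)
Q = H + t·(P−H) with t = -14, so HQ:QP = t:(1−t) = -14:15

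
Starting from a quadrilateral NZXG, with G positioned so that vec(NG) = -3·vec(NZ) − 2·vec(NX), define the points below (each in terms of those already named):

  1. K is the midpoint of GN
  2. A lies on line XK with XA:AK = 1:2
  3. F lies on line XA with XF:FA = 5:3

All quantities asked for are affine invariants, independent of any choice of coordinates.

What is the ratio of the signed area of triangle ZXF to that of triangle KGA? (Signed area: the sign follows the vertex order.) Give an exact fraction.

[ZXF]:[KGA] = -35/48

Set N = (0, 0), Z = (1, 0), X = (0, 1), G = (-3, -2); any affine frame gives the same invariant.
1. K is the midpoint of GN ⇒ K = (-3/2, -1)
2. A lies on line XK with XA:AK = 1:2 ⇒ A = (-1/2, 1/3)
3. F lies on line XA with XF:FA = 5:3 ⇒ F = (-5/16, 7/12)
2·[ZXF] = 35/48, 2·[KGA] = -1
[ZXF]:[KGA] = 35/48:-1 = -35/48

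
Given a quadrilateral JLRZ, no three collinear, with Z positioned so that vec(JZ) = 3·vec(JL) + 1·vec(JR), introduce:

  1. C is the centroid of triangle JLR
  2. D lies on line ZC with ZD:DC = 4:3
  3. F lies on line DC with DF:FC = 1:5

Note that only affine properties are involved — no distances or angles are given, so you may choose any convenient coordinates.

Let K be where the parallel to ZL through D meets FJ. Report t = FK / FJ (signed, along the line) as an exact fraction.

Work in coordinates with J = (0, 0), L = (1, 0), R = (0, 1), Z = (3, 1).
1. C is the centroid of triangle JLR ⇒ C = (1/3, 1/3)
2. D lies on line ZC with ZD:DC = 4:3 ⇒ D = (31/21, 13/21)
3. F lies on line DC with DF:FC = 1:5 ⇒ F = (9/7, 4/7)
through D parallel to ZL: direction (-2, -1); meets FJ at K = (15/7, 20/21)
K = F + t·(J−F) with t = -2/3

t = -2/3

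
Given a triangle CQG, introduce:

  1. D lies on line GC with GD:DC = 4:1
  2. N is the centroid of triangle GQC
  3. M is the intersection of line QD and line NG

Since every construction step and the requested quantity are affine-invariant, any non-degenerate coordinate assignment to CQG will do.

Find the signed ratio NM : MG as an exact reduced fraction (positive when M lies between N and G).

NM:MG = -1/4

Work in coordinates with C = (0, 0), Q = (1, 0), G = (0, 1).
1. D lies on line GC with GD:DC = 4:1 ⇒ D = (0, 1/5)
2. N is the centroid of triangle GQC ⇒ N = (1/3, 1/3)
3. M is the intersection of line QD and line NG ⇒ M = (4/9, 1/9)
M = N + t·(G−N) with t = -1/3, so NM:MG = t:(1−t) = -1/3:4/3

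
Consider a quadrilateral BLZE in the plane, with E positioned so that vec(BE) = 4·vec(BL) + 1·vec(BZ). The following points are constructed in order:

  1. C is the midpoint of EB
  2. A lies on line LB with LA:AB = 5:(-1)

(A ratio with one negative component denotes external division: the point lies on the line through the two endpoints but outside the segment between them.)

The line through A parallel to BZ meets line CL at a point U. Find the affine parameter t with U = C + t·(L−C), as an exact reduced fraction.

t = 9/4

Choose coordinates B = (0, 0), L = (1, 0), Z = (0, 1), E = (4, 1).
1. C is the midpoint of EB ⇒ C = (2, 1/2)
2. A lies on line LB with LA:AB = 5:(-1) ⇒ A = (-1/4, 0)
through A parallel to BZ: direction (0, 1); meets CL at U = (-1/4, -5/8)
U = C + t·(L−C) with t = 9/4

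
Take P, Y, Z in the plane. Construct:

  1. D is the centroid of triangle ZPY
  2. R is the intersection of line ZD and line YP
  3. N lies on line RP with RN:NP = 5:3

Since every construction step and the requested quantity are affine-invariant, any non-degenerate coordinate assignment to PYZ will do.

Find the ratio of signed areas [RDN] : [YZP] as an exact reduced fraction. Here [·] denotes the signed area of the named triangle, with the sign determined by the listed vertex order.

Assign P = (0, 0), Y = (1, 0), Z = (0, 1) — the answer is frame-independent, so this choice is without loss of generality.
1. D is the centroid of triangle ZPY ⇒ D = (1/3, 1/3)
2. R is the intersection of line ZD and line YP ⇒ R = (1/2, 0)
3. N lies on line RP with RN:NP = 5:3 ⇒ N = (3/16, 0)
2·[RDN] = 5/48, 2·[YZP] = 1
[RDN]:[YZP] = 5/48:1 = 5/48

[RDN]:[YZP] = 5/48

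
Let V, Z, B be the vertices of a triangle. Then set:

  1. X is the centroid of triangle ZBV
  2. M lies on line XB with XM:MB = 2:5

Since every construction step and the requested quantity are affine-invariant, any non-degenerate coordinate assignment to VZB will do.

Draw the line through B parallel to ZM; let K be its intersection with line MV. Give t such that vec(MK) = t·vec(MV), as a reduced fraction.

Work in coordinates with V = (0, 0), Z = (1, 0), B = (0, 1).
1. X is the centroid of triangle ZBV ⇒ X = (1/3, 1/3)
2. M lies on line XB with XM:MB = 2:5 ⇒ M = (5/21, 11/21)
through B parallel to ZM: direction (-16/21, 11/21); meets MV at K = (80/231, 16/21)
K = M + t·(V−M) with t = -5/11

t = -5/11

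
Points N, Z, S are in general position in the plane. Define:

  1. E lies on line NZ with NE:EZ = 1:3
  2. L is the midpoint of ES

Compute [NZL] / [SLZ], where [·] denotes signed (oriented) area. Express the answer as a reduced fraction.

Work in coordinates with N = (0, 0), Z = (1, 0), S = (0, 1).
1. E lies on line NZ with NE:EZ = 1:3 ⇒ E = (1/4, 0)
2. L is the midpoint of ES ⇒ L = (1/8, 1/2)
2·[NZL] = 1/2, 2·[SLZ] = 3/8
[NZL]:[SLZ] = 1/2:3/8 = 4/3

[NZL]:[SLZ] = 4/3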